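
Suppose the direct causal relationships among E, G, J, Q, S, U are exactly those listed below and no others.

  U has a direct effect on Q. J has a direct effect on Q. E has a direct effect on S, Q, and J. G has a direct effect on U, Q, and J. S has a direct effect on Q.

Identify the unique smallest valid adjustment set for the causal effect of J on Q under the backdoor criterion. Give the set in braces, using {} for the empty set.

Variables eligible for adjustment (non-descendants of J, excluding J and Q): {E, G, S, U}.
Backdoor paths from J to Q:
  P1: J <- E -> S -> Q
  P2: J <- E -> Q
  P3: J <- G -> U -> Q
  P4: J <- G -> Q
The empty set is not sufficient: P1 (J <- E -> S -> Q) has no collider blocking it and no conditioned non-collider, so it is open.
Try {E, G}:
  P1: blocked at fork node E ∈ conditioning set.
  P2: blocked at fork node E ∈ conditioning set.
  P3: blocked at fork node G ∈ conditioning set.
  P4: blocked at fork node G ∈ conditioning set.
{E, G} contains no descendant of J and blocks every backdoor path.
Every element of {E, G} is needed (dropping E leaves P1 open; dropping G leaves P3 open), so no proper subset is valid.
Among all size-2 subsets of the eligible variables, only {E, G} blocks every backdoor path, so it is the unique smallest valid adjustment set.

{E, G}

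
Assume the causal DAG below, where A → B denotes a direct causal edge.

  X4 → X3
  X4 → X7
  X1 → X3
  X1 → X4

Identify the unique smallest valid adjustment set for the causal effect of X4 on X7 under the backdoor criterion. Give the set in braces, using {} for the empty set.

Variables eligible for adjustment (non-descendants of X4, excluding X4 and X7): {X1}.
Backdoor paths from X4 to X7:
  (none)
With no backdoor paths the empty set already satisfies the criterion, and it is trivially minimal.

{}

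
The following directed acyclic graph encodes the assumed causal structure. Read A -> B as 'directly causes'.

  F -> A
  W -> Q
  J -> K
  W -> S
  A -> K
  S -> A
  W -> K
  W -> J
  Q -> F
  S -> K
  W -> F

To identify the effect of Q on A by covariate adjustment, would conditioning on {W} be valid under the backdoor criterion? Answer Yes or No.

Yes

Backdoor paths from Q to A (paths whose first edge points into Q):
  P1: Q <- W -> S -> A
  P2: Q <- W -> S -> K <- A
  P3: Q <- W -> J -> K <- S -> A
  P4: Q <- W -> J -> K <- A
  P5: Q <- W -> F -> A
  P6: Q <- W -> K <- S -> A
  P7: Q <- W -> K <- A
Condition 1 (no descendant of Q in the set): holds — descendants of Q are {A, F, K}; none are in {W}.
Condition 2 (every backdoor path blocked by {W}):
  P1: blocked at fork node W ∈ conditioning set.
  P2: blocked at fork node W ∈ conditioning set.
  P3: blocked at fork node W ∈ conditioning set.
  P4: blocked at fork node W ∈ conditioning set.
  P5: blocked at fork node W ∈ conditioning set.
  P6: blocked at fork node W ∈ conditioning set.
  P7: blocked at fork node W ∈ conditioning set.
{W} satisfies the backdoor criterion.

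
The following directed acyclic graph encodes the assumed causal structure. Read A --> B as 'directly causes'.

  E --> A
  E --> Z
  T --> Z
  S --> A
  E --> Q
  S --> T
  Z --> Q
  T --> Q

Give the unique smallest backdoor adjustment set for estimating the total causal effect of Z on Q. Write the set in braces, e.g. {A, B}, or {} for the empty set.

{E, T}

Variables eligible for adjustment (non-descendants of Z, excluding Z and Q): {A, E, S, T}.
Backdoor paths from Z to Q:
  P1: Z <- E -> Q
  P2: Z <- E -> A <- S -> T -> Q
  P3: Z <- T <- S -> A <- E -> Q
  P4: Z <- T -> Q
The empty set is not sufficient: P1 (Z <- E -> Q) has no collider blocking it and no conditioned non-collider, so it is open.
Try {E, T}:
  P1: blocked at fork node E ∈ conditioning set.
  P2: blocked at fork node E ∈ conditioning set.
  P3: blocked at chain node T ∈ conditioning set.
  P4: blocked at fork node T ∈ conditioning set.
{E, T} contains no descendant of Z and blocks every backdoor path.
Every element of {E, T} is needed (dropping E leaves P1 open; dropping T leaves P4 open), so no proper subset is valid.
Among all size-2 subsets of the eligible variables, only {E, T} blocks every backdoor path, so it is the unique smallest valid adjustment set.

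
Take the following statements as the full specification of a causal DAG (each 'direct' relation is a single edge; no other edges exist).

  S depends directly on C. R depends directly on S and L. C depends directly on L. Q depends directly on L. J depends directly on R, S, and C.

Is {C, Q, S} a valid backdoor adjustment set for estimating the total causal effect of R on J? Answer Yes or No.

Yes

Backdoor paths from R to J (paths whose first edge points into R):
  P1: R <- L -> C -> S -> J
  P2: R <- L -> C -> J
  P3: R <- S <- C -> J
  P4: R <- S -> J
Condition 1 (no descendant of R in the set): holds — descendants of R are {J}; none are in {C, Q, S}.
Condition 2 (every backdoor path blocked by {C, Q, S}):
  P1: blocked at chain node C ∈ conditioning set.
  P2: blocked at chain node C ∈ conditioning set.
  P3: blocked at chain node S ∈ conditioning set.
  P4: blocked at fork node S ∈ conditioning set.
{C, Q, S} satisfies the backdoor criterion.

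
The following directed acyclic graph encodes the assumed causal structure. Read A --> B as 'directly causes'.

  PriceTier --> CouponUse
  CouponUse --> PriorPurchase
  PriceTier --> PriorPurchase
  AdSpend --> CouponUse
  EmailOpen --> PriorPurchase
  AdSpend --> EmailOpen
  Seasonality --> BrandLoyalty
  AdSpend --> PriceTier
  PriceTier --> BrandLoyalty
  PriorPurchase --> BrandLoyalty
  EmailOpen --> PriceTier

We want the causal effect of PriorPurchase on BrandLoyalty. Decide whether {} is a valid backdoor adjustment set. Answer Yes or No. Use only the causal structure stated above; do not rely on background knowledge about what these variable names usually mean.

Backdoor paths from PriorPurchase to BrandLoyalty (paths whose first edge points into PriorPurchase):
  P1: PriorPurchase <- EmailOpen <- AdSpend -> PriceTier -> BrandLoyalty
  P2: PriorPurchase <- EmailOpen <- AdSpend -> CouponUse <- PriceTier -> BrandLoyalty
  P3: PriorPurchase <- EmailOpen -> PriceTier -> BrandLoyalty
  P4: PriorPurchase <- PriceTier -> BrandLoyalty
  P5: PriorPurchase <- CouponUse <- AdSpend -> EmailOpen -> PriceTier -> BrandLoyalty
  P6: PriorPurchase <- CouponUse <- AdSpend -> PriceTier -> BrandLoyalty
  P7: PriorPurchase <- CouponUse <- PriceTier -> BrandLoyalty
Condition 1 (no descendant of PriorPurchase in the set): holds — descendants of PriorPurchase are {BrandLoyalty}; none are in {}.
Condition 2 (every backdoor path blocked by {}):
  P1: open — no interior node is in the conditioning set.
  P2: blocked at collider CouponUse (neither it nor any descendant is in the conditioning set).
  P3: open — no interior node is in the conditioning set.
  P4: open — no interior node is in the conditioning set.
  P5: open — no interior node is in the conditioning set.
  P6: open — no interior node is in the conditioning set.
  P7: open — no interior node is in the conditioning set.
{} does not satisfy the backdoor criterion.

No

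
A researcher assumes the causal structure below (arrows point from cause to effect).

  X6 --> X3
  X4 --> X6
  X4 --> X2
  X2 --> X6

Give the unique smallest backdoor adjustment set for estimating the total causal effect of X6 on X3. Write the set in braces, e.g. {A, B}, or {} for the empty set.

{}

Variables eligible for adjustment (non-descendants of X6, excluding X6 and X3): {X2, X4}.
Backdoor paths from X6 to X3:
  (none)
With no backdoor paths the empty set already satisfies the criterion, and it is trivially minimal.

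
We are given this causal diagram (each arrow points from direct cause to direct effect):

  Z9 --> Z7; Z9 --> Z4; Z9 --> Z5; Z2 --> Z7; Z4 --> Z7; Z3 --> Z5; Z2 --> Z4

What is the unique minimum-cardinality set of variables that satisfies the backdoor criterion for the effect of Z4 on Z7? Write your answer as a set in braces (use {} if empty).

Variables eligible for adjustment (non-descendants of Z4, excluding Z4 and Z7): {Z2, Z3, Z5, Z9}.
Backdoor paths from Z4 to Z7:
  P1: Z4 <- Z9 -> Z7
  P2: Z4 <- Z2 -> Z7
The empty set is not sufficient: P1 (Z4 <- Z9 -> Z7) has no collider blocking it and no conditioned non-collider, so it is open.
Try {Z2, Z9}:
  P1: blocked at fork node Z9 ∈ conditioning set.
  P2: blocked at fork node Z2 ∈ conditioning set.
{Z2, Z9} contains no descendant of Z4 and blocks every backdoor path.
Every element of {Z2, Z9} is needed (dropping Z2 leaves P2 open; dropping Z9 leaves P1 open), so no proper subset is valid.
Among all size-2 subsets of the eligible variables, only {Z2, Z9} blocks every backdoor path, so it is the unique smallest valid adjustment set.

{Z2, Z9}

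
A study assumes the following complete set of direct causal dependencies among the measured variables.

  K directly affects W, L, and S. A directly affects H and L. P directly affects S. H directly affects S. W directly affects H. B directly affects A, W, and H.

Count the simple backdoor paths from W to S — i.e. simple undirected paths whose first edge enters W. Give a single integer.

A backdoor path from W to S is any simple undirected path whose first edge points into W (i.e. leaves W via a parent).
Parents of W: {B, K}.
Enumerating:
  P1: W <- K -> L <- A <- B -> H -> S
  P2: W <- K -> L <- A -> H -> S
  P3: W <- K -> S
  P4: W <- B -> A -> H -> S
  P5: W <- B -> A -> L <- K -> S
  P6: W <- B -> H <- A -> L <- K -> S
  P7: W <- B -> H -> S
That exhausts the simple backdoor paths. Count: 7.

7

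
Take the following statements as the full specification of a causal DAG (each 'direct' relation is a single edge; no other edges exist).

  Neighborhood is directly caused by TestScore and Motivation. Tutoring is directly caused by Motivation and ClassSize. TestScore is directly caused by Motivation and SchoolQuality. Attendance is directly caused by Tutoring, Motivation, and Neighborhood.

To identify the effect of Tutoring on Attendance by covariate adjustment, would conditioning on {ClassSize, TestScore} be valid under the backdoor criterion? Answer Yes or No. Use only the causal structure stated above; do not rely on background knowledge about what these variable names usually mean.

Backdoor paths from Tutoring to Attendance (paths whose first edge points into Tutoring):
  P1: Tutoring <- Motivation -> TestScore -> Neighborhood -> Attendance
  P2: Tutoring <- Motivation -> Neighborhood -> Attendance
  P3: Tutoring <- Motivation -> Attendance
Condition 1 (no descendant of Tutoring in the set): holds — descendants of Tutoring are {Attendance}; none are in {ClassSize, TestScore}.
Condition 2 (every backdoor path blocked by {ClassSize, TestScore}):
  P1: blocked at chain node TestScore ∈ conditioning set.
  P2: open — no interior node is in the conditioning set.
  P3: open — no interior node is in the conditioning set.
{ClassSize, TestScore} does not satisfy the backdoor criterion.

No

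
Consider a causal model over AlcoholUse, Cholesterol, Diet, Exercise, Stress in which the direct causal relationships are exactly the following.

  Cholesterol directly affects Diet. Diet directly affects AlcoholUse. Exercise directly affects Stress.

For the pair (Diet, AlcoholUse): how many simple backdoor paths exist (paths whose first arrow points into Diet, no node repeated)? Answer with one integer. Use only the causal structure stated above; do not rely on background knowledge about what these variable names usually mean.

0

A backdoor path from Diet to AlcoholUse is any simple undirected path whose first edge points into Diet (i.e. leaves Diet via a parent).
Parents of Diet: {Cholesterol}.
No simple path from any parent of Diet reaches AlcoholUse without revisiting Diet, so there are no backdoor paths.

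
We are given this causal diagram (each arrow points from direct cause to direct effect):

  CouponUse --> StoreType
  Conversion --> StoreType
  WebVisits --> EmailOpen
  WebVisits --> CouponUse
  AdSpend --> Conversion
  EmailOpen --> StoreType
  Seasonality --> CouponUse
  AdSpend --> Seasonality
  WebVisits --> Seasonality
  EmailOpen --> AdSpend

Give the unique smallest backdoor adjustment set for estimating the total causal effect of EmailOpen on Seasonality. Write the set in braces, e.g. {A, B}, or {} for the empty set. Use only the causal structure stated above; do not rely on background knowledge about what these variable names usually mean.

Variables eligible for adjustment (non-descendants of EmailOpen, excluding EmailOpen and Seasonality): {WebVisits}.
Backdoor paths from EmailOpen to Seasonality:
  P1: EmailOpen <- WebVisits -> Seasonality
  P2: EmailOpen <- WebVisits -> CouponUse <- Seasonality
  P3: EmailOpen <- WebVisits -> CouponUse -> StoreType <- Conversion <- AdSpend -> Seasonality
The empty set is not sufficient: P1 (EmailOpen <- WebVisits -> Seasonality) has no collider blocking it and no conditioned non-collider, so it is open.
Try {WebVisits}:
  P1: blocked at fork node WebVisits ∈ conditioning set.
  P2: blocked at fork node WebVisits ∈ conditioning set.
  P3: blocked at fork node WebVisits ∈ conditioning set.
{WebVisits} contains no descendant of EmailOpen and blocks every backdoor path.
{WebVisits} is the unique smallest valid adjustment set.

{WebVisits}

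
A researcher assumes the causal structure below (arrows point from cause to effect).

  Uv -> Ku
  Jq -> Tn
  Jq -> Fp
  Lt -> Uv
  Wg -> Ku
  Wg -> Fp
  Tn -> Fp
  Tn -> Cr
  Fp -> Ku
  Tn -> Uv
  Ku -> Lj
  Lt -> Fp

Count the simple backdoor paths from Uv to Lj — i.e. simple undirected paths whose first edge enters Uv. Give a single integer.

A backdoor path from Uv to Lj is any simple undirected path whose first edge points into Uv (i.e. leaves Uv via a parent).
Parents of Uv: {Lt, Tn}.
Enumerating:
  P1: Uv <- Lt -> Fp <- Wg -> Ku -> Lj
  P2: Uv <- Lt -> Fp -> Ku -> Lj
  P3: Uv <- Tn <- Jq -> Fp <- Wg -> Ku -> Lj
  P4: Uv <- Tn <- Jq -> Fp -> Ku -> Lj
  P5: Uv <- Tn -> Fp <- Wg -> Ku -> Lj
  P6: Uv <- Tn -> Fp -> Ku -> Lj
That exhausts the simple backdoor paths. Count: 6.

6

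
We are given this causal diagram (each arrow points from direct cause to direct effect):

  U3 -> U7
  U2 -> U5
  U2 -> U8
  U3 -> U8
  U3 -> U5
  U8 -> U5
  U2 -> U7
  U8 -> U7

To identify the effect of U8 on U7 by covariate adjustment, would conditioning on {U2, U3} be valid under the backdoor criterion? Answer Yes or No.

Yes

Backdoor paths from U8 to U7 (paths whose first edge points into U8):
  P1: U8 <- U3 -> U7
  P2: U8 <- U3 -> U5 <- U2 -> U7
  P3: U8 <- U2 -> U7
  P4: U8 <- U2 -> U5 <- U3 -> U7
Condition 1 (no descendant of U8 in the set): holds — descendants of U8 are {U5, U7}; none are in {U2, U3}.
Condition 2 (every backdoor path blocked by {U2, U3}):
  P1: blocked at fork node U3 ∈ conditioning set.
  P2: blocked at fork node U3 ∈ conditioning set.
  P3: blocked at fork node U2 ∈ conditioning set.
  P4: blocked at fork node U2 ∈ conditioning set.
{U2, U3} satisfies the backdoor criterion.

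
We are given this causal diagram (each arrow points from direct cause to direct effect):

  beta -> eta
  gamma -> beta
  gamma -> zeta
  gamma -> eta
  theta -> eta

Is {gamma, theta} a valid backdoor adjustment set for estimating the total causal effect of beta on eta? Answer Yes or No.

Yes

Backdoor paths from beta to eta (paths whose first edge points into beta):
  P1: beta <- gamma -> eta
Condition 1 (no descendant of beta in the set): holds — descendants of beta are {eta}; none are in {gamma, theta}.
Condition 2 (every backdoor path blocked by {gamma, theta}):
  P1: blocked at fork node gamma ∈ conditioning set.
{gamma, theta} satisfies the backdoor criterion.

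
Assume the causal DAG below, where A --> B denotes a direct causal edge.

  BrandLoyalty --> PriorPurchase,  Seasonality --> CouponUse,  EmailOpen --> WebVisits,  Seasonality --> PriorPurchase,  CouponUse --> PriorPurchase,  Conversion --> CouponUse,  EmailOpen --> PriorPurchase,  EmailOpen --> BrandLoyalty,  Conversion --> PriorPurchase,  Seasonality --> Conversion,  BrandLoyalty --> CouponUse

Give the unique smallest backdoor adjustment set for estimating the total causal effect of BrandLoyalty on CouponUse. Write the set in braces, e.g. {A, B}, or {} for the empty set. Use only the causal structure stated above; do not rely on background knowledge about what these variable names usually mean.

Variables eligible for adjustment (non-descendants of BrandLoyalty, excluding BrandLoyalty and CouponUse): {Conversion, EmailOpen, Seasonality, WebVisits}.
Backdoor paths from BrandLoyalty to CouponUse:
  P1: BrandLoyalty <- EmailOpen -> PriorPurchase <- Seasonality -> Conversion -> CouponUse
  P2: BrandLoyalty <- EmailOpen -> PriorPurchase <- Seasonality -> CouponUse
  P3: BrandLoyalty <- EmailOpen -> PriorPurchase <- Conversion <- Seasonality -> CouponUse
  P4: BrandLoyalty <- EmailOpen -> PriorPurchase <- Conversion -> CouponUse
  P5: BrandLoyalty <- EmailOpen -> PriorPurchase <- CouponUse
Each backdoor path contains an unconditioned collider, so every path is already blocked with the empty conditioning set:
  P1: blocked at collider PriorPurchase (neither it nor any descendant is in the conditioning set).
  P2: blocked at collider PriorPurchase (neither it nor any descendant is in the conditioning set).
  P3: blocked at collider PriorPurchase (neither it nor any descendant is in the conditioning set).
  P4: blocked at collider PriorPurchase (neither it nor any descendant is in the conditioning set).
  P5: blocked at collider PriorPurchase (neither it nor any descendant is in the conditioning set).
The empty set is therefore the unique smallest valid set.

{}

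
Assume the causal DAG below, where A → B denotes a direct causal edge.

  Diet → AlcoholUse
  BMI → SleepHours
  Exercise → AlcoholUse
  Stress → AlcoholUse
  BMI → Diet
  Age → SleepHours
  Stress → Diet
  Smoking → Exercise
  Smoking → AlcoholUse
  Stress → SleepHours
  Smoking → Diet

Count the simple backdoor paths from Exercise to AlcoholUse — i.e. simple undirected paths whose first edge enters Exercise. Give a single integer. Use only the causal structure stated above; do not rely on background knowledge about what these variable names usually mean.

4

A backdoor path from Exercise to AlcoholUse is any simple undirected path whose first edge points into Exercise (i.e. leaves Exercise via a parent).
Parents of Exercise: {Smoking}.
Enumerating:
  P1: Exercise <- Smoking -> Diet <- BMI -> SleepHours <- Stress -> AlcoholUse
  P2: Exercise <- Smoking -> Diet <- Stress -> AlcoholUse
  P3: Exercise <- Smoking -> Diet -> AlcoholUse
  P4: Exercise <- Smoking -> AlcoholUse
That exhausts the simple backdoor paths. Count: 4.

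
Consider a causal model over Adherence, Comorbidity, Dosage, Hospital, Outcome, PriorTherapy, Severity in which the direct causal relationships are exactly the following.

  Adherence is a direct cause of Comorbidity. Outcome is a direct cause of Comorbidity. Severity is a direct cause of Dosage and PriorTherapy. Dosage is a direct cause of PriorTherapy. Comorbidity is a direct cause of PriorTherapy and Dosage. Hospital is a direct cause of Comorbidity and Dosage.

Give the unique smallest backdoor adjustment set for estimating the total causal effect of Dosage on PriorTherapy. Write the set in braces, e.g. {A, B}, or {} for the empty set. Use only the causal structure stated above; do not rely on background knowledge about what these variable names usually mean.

{Comorbidity, Severity}

Variables eligible for adjustment (non-descendants of Dosage, excluding Dosage and PriorTherapy): {Adherence, Comorbidity, Hospital, Outcome, Severity}.
Backdoor paths from Dosage to PriorTherapy:
  P1: Dosage <- Severity -> PriorTherapy
  P2: Dosage <- Hospital -> Comorbidity -> PriorTherapy
  P3: Dosage <- Comorbidity -> PriorTherapy
The empty set is not sufficient: P1 (Dosage <- Severity -> PriorTherapy) has no collider blocking it and no conditioned non-collider, so it is open.
Try {Comorbidity, Severity}:
  P1: blocked at fork node Severity ∈ conditioning set.
  P2: blocked at chain node Comorbidity ∈ conditioning set.
  P3: blocked at fork node Comorbidity ∈ conditioning set.
{Comorbidity, Severity} contains no descendant of Dosage and blocks every backdoor path.
Every element of {Comorbidity, Severity} is needed (dropping Comorbidity leaves P2 open; dropping Severity leaves P1 open), so no proper subset is valid.
Among all size-2 subsets of the eligible variables, only {Comorbidity, Severity} blocks every backdoor path, so it is the unique smallest valid adjustment set.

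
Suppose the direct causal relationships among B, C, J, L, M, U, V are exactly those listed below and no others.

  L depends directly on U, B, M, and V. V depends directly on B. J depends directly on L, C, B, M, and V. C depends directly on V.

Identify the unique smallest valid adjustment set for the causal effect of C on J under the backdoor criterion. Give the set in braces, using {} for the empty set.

{V}

Variables eligible for adjustment (non-descendants of C, excluding C and J): {B, L, M, U, V}.
Backdoor paths from C to J:
  P1: C <- V <- B -> L <- M -> J
  P2: C <- V <- B -> L -> J
  P3: C <- V <- B -> J
  P4: C <- V -> L <- M -> J
  P5: C <- V -> L <- B -> J
  P6: C <- V -> L -> J
  P7: C <- V -> J
The empty set is not sufficient: P2 (C <- V <- B -> L -> J) has no collider blocking it and no conditioned non-collider, so it is open.
Try {V}:
  P1: blocked at chain node V ∈ conditioning set.
  P2: blocked at chain node V ∈ conditioning set.
  P3: blocked at chain node V ∈ conditioning set.
  P4: blocked at fork node V ∈ conditioning set.
  P5: blocked at fork node V ∈ conditioning set.
  P6: blocked at fork node V ∈ conditioning set.
  P7: blocked at fork node V ∈ conditioning set.
{V} contains no descendant of C and blocks every backdoor path.
No other singleton works — e.g. {M} leaves P2 open — so {V} is the unique smallest valid adjustment set.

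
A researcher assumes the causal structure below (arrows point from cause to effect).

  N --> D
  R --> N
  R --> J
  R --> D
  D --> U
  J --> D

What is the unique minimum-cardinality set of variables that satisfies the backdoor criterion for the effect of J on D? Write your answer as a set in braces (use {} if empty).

{R}

Variables eligible for adjustment (non-descendants of J, excluding J and D): {N, R}.
Backdoor paths from J to D:
  P1: J <- R -> N -> D
  P2: J <- R -> D
The empty set is not sufficient: P1 (J <- R -> N -> D) has no collider blocking it and no conditioned non-collider, so it is open.
Try {R}:
  P1: blocked at fork node R ∈ conditioning set.
  P2: blocked at fork node R ∈ conditioning set.
{R} contains no descendant of J and blocks every backdoor path.
No other singleton works — e.g. {N} leaves P2 open — so {R} is the unique smallest valid adjustment set.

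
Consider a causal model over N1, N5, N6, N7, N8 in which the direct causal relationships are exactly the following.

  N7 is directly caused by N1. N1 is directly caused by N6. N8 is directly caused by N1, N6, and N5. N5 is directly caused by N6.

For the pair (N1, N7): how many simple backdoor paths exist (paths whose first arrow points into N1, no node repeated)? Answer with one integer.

A backdoor path from N1 to N7 is any simple undirected path whose first edge points into N1 (i.e. leaves N1 via a parent).
Parents of N1: {N6}.
No simple path from any parent of N1 reaches N7 without revisiting N1, so there are no backdoor paths.

0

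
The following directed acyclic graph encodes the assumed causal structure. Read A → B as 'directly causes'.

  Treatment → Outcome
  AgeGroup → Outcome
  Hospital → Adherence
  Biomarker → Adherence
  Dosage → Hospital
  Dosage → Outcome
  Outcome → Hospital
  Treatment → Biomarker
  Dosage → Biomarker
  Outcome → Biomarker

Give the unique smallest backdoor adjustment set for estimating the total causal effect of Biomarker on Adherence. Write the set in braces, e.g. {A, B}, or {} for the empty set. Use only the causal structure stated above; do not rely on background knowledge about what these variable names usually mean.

{Hospital}

Variables eligible for adjustment (non-descendants of Biomarker, excluding Biomarker and Adherence): {AgeGroup, Dosage, Hospital, Outcome, Treatment}.
Backdoor paths from Biomarker to Adherence:
  P1: Biomarker <- Dosage -> Outcome -> Hospital -> Adherence
  P2: Biomarker <- Dosage -> Hospital -> Adherence
  P3: Biomarker <- Treatment -> Outcome <- Dosage -> Hospital -> Adherence
  P4: Biomarker <- Treatment -> Outcome -> Hospital -> Adherence
  P5: Biomarker <- Outcome <- Dosage -> Hospital -> Adherence
  P6: Biomarker <- Outcome -> Hospital -> Adherence
The empty set is not sufficient: P1 (Biomarker <- Dosage -> Outcome -> Hospital -> Adherence) has no collider blocking it and no conditioned non-collider, so it is open.
Try {Hospital}:
  P1: blocked at chain node Hospital ∈ conditioning set.
  P2: blocked at chain node Hospital ∈ conditioning set.
  P3: blocked at chain node Hospital ∈ conditioning set.
  P4: blocked at chain node Hospital ∈ conditioning set.
  P5: blocked at chain node Hospital ∈ conditioning set.
  P6: blocked at chain node Hospital ∈ conditioning set.
{Hospital} contains no descendant of Biomarker and blocks every backdoor path.
No other singleton works — e.g. {AgeGroup} leaves P1 open — so {Hospital} is the unique smallest valid adjustment set.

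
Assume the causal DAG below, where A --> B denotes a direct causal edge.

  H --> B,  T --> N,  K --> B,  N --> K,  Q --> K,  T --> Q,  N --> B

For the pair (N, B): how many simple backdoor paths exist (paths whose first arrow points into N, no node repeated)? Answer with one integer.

1

A backdoor path from N to B is any simple undirected path whose first edge points into N (i.e. leaves N via a parent).
Parents of N: {T}.
Enumerating:
  P1: N <- T -> Q -> K -> B
That exhausts the simple backdoor paths. Count: 1.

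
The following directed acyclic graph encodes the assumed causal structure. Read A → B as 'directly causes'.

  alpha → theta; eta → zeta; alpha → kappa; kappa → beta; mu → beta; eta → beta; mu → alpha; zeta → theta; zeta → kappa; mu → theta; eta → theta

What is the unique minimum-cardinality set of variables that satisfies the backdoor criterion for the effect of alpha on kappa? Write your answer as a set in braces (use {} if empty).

{}

Variables eligible for adjustment (non-descendants of alpha, excluding alpha and kappa): {eta, mu, zeta}.
Backdoor paths from alpha to kappa:
  P1: alpha <- mu -> theta <- eta -> zeta -> kappa
  P2: alpha <- mu -> theta <- eta -> beta <- kappa
  P3: alpha <- mu -> theta <- zeta <- eta -> beta <- kappa
  P4: alpha <- mu -> theta <- zeta -> kappa
  P5: alpha <- mu -> beta <- eta -> zeta -> kappa
  P6: alpha <- mu -> beta <- eta -> theta <- zeta -> kappa
  P7: alpha <- mu -> beta <- kappa
Each backdoor path contains an unconditioned collider, so every path is already blocked with the empty conditioning set:
  P1: blocked at collider theta (neither it nor any descendant is in the conditioning set).
  P2: blocked at collider theta (neither it nor any descendant is in the conditioning set).
  P3: blocked at collider theta (neither it nor any descendant is in the conditioning set).
  P4: blocked at collider theta (neither it nor any descendant is in the conditioning set).
  P5: blocked at collider beta (neither it nor any descendant is in the conditioning set).
  P6: blocked at collider beta (neither it nor any descendant is in the conditioning set).
  P7: blocked at collider beta (neither it nor any descendant is in the conditioning set).
The empty set is therefore the unique smallest valid set.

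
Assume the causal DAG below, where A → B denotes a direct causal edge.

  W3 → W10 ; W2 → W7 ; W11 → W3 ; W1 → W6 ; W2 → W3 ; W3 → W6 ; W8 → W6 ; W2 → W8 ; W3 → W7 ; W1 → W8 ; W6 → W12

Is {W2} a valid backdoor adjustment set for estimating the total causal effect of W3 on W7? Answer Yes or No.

Backdoor paths from W3 to W7 (paths whose first edge points into W3):
  P1: W3 <- W2 -> W7
Condition 1 (no descendant of W3 in the set): holds — descendants of W3 are {W10, W12, W6, W7}; none are in {W2}.
Condition 2 (every backdoor path blocked by {W2}):
  P1: blocked at fork node W2 ∈ conditioning set.
{W2} satisfies the backdoor criterion.

Yes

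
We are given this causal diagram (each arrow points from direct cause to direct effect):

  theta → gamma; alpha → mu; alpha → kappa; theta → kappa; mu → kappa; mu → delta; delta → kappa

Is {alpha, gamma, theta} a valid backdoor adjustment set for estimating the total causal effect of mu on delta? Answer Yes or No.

Yes

Backdoor paths from mu to delta (paths whose first edge points into mu):
  P1: mu <- alpha -> kappa <- delta
Condition 1 (no descendant of mu in the set): holds — descendants of mu are {delta, kappa}; none are in {alpha, gamma, theta}.
Condition 2 (every backdoor path blocked by {alpha, gamma, theta}):
  P1: blocked at fork node alpha ∈ conditioning set.
{alpha, gamma, theta} satisfies the backdoor criterion.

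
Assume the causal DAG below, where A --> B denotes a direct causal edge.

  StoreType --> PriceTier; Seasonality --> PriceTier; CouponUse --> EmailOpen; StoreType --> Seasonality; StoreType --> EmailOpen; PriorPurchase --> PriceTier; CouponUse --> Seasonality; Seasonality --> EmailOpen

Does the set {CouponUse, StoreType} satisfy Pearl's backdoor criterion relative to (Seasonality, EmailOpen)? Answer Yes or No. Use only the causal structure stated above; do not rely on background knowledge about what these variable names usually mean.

Backdoor paths from Seasonality to EmailOpen (paths whose first edge points into Seasonality):
  P1: Seasonality <- StoreType -> EmailOpen
  P2: Seasonality <- CouponUse -> EmailOpen
Condition 1 (no descendant of Seasonality in the set): holds — descendants of Seasonality are {EmailOpen, PriceTier}; none are in {CouponUse, StoreType}.
Condition 2 (every backdoor path blocked by {CouponUse, StoreType}):
  P1: blocked at fork node StoreType ∈ conditioning set.
  P2: blocked at fork node CouponUse ∈ conditioning set.
{CouponUse, StoreType} satisfies the backdoor criterion.

Yes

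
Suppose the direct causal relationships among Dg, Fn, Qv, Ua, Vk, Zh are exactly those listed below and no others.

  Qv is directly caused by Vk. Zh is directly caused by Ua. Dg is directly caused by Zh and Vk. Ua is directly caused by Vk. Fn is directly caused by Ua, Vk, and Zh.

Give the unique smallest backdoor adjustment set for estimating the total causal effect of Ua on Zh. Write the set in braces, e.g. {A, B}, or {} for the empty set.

{}

Variables eligible for adjustment (non-descendants of Ua, excluding Ua and Zh): {Qv, Vk}.
Backdoor paths from Ua to Zh:
  P1: Ua <- Vk -> Dg <- Zh
  P2: Ua <- Vk -> Fn <- Zh
Each backdoor path contains an unconditioned collider, so every path is already blocked with the empty conditioning set:
  P1: blocked at collider Dg (neither it nor any descendant is in the conditioning set).
  P2: blocked at collider Fn (neither it nor any descendant is in the conditioning set).
The empty set is therefore the unique smallest valid set.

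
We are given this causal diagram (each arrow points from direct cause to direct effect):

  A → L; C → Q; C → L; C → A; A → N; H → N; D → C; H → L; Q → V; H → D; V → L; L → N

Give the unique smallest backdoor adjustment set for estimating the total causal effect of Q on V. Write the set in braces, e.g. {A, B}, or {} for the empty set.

{}

Variables eligible for adjustment (non-descendants of Q, excluding Q and V): {A, C, D, H}.
Backdoor paths from Q to V:
  P1: Q <- C <- D <- H -> L <- V
  P2: Q <- C <- D <- H -> N <- A -> L <- V
  P3: Q <- C <- D <- H -> N <- L <- V
  P4: Q <- C -> A -> L <- V
  P5: Q <- C -> A -> N <- H -> L <- V
  P6: Q <- C -> A -> N <- L <- V
  P7: Q <- C -> L <- V
Each backdoor path contains an unconditioned collider, so every path is already blocked with the empty conditioning set:
  P1: blocked at collider L (neither it nor any descendant is in the conditioning set).
  P2: blocked at collider N (neither it nor any descendant is in the conditioning set).
  P3: blocked at collider N (neither it nor any descendant is in the conditioning set).
  P4: blocked at collider L (neither it nor any descendant is in the conditioning set).
  P5: blocked at collider N (neither it nor any descendant is in the conditioning set).
  P6: blocked at collider N (neither it nor any descendant is in the conditioning set).
  P7: blocked at collider L (neither it nor any descendant is in the conditioning set).
The empty set is therefore the unique smallest valid set.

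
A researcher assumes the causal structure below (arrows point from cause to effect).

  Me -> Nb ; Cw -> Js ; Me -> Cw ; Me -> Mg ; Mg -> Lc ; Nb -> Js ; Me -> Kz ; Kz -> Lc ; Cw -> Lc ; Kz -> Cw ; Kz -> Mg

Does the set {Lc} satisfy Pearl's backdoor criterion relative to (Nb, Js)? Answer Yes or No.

Backdoor paths from Nb to Js (paths whose first edge points into Nb):
  P1: Nb <- Me -> Kz -> Cw -> Js
  P2: Nb <- Me -> Kz -> Mg -> Lc <- Cw -> Js
  P3: Nb <- Me -> Kz -> Lc <- Cw -> Js
  P4: Nb <- Me -> Cw -> Js
  P5: Nb <- Me -> Mg <- Kz -> Cw -> Js
  P6: Nb <- Me -> Mg <- Kz -> Lc <- Cw -> Js
  P7: Nb <- Me -> Mg -> Lc <- Kz -> Cw -> Js
  P8: Nb <- Me -> Mg -> Lc <- Cw -> Js
Condition 1 (no descendant of Nb in the set): holds — descendants of Nb are {Js}; none are in {Lc}.
Condition 2 (every backdoor path blocked by {Lc}):
  P1: open — no interior node is in the conditioning set.
  P2: open — collider(s) Lc are conditioned on (or have a conditioned descendant) and no non-collider on the path is in the set.
  P3: open — collider(s) Lc are conditioned on (or have a conditioned descendant) and no non-collider on the path is in the set.
  P4: open — no interior node is in the conditioning set.
  P5: open — collider(s) Mg are conditioned on (or have a conditioned descendant) and no non-collider on the path is in the set.
  P6: open — collider(s) Mg, Lc are conditioned on (or have a conditioned descendant) and no non-collider on the path is in the set.
  P7: open — collider(s) Lc are conditioned on (or have a conditioned descendant) and no non-collider on the path is in the set.
  P8: open — collider(s) Lc are conditioned on (or have a conditioned descendant) and no non-collider on the path is in the set.
{Lc} does not satisfy the backdoor criterion.

No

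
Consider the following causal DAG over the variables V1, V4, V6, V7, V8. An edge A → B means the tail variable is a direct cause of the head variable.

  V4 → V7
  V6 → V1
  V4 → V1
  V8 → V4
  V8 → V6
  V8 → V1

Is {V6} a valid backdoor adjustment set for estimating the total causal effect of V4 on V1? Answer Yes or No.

Backdoor paths from V4 to V1 (paths whose first edge points into V4):
  P1: V4 <- V8 -> V6 -> V1
  P2: V4 <- V8 -> V1
Condition 1 (no descendant of V4 in the set): holds — descendants of V4 are {V1, V7}; none are in {V6}.
Condition 2 (every backdoor path blocked by {V6}):
  P1: blocked at chain node V6 ∈ conditioning set.
  P2: open — no interior node is in the conditioning set.
{V6} does not satisfy the backdoor criterion.

No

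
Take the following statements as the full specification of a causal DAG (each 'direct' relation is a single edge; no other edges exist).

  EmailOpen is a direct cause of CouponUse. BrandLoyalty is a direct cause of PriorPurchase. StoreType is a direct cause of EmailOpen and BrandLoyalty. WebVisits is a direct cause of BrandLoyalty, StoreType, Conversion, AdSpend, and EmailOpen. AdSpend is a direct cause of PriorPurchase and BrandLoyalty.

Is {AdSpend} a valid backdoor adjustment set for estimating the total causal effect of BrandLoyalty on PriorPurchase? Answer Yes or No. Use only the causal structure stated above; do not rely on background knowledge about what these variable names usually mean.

Yes

Backdoor paths from BrandLoyalty to PriorPurchase (paths whose first edge points into BrandLoyalty):
  P1: BrandLoyalty <- WebVisits -> AdSpend -> PriorPurchase
  P2: BrandLoyalty <- AdSpend -> PriorPurchase
  P3: BrandLoyalty <- StoreType <- WebVisits -> AdSpend -> PriorPurchase
  P4: BrandLoyalty <- StoreType -> EmailOpen <- WebVisits -> AdSpend -> PriorPurchase
Condition 1 (no descendant of BrandLoyalty in the set): holds — descendants of BrandLoyalty are {PriorPurchase}; none are in {AdSpend}.
Condition 2 (every backdoor path blocked by {AdSpend}):
  P1: blocked at chain node AdSpend ∈ conditioning set.
  P2: blocked at fork node AdSpend ∈ conditioning set.
  P3: blocked at chain node AdSpend ∈ conditioning set.
  P4: blocked at collider EmailOpen (neither it nor any descendant is in the conditioning set).
{AdSpend} satisfies the backdoor criterion.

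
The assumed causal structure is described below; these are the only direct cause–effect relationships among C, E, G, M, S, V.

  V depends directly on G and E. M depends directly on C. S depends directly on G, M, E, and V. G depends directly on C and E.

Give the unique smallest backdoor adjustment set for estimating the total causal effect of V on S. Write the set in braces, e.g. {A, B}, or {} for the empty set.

{E, G}

Variables eligible for adjustment (non-descendants of V, excluding V and S): {C, E, G, M}.
Backdoor paths from V to S:
  P1: V <- E -> G <- C -> M -> S
  P2: V <- E -> G -> S
  P3: V <- E -> S
  P4: V <- G <- E -> S
  P5: V <- G <- C -> M -> S
  P6: V <- G -> S
The empty set is not sufficient: P2 (V <- E -> G -> S) has no collider blocking it and no conditioned non-collider, so it is open.
Try {E, G}:
  P1: blocked at fork node E ∈ conditioning set.
  P2: blocked at fork node E ∈ conditioning set.
  P3: blocked at fork node E ∈ conditioning set.
  P4: blocked at chain node G ∈ conditioning set.
  P5: blocked at chain node G ∈ conditioning set.
  P6: blocked at fork node G ∈ conditioning set.
{E, G} contains no descendant of V and blocks every backdoor path.
Every element of {E, G} is needed (dropping E leaves P1 open; dropping G leaves P5 open), so no proper subset is valid.
Among all size-2 subsets of the eligible variables, only {E, G} blocks every backdoor path, so it is the unique smallest valid adjustment set.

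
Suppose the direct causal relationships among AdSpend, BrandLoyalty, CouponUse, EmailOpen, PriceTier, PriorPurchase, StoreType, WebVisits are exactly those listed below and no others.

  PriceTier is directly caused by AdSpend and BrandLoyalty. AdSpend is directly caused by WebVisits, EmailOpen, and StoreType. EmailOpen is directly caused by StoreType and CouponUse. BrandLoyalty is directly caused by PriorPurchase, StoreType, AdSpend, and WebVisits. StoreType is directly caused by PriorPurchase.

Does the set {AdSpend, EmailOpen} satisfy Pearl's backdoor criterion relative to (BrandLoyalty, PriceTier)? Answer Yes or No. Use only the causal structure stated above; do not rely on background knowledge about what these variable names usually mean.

Backdoor paths from BrandLoyalty to PriceTier (paths whose first edge points into BrandLoyalty):
  P1: BrandLoyalty <- PriorPurchase -> StoreType -> EmailOpen -> AdSpend -> PriceTier
  P2: BrandLoyalty <- PriorPurchase -> StoreType -> AdSpend -> PriceTier
  P3: BrandLoyalty <- WebVisits -> AdSpend -> PriceTier
  P4: BrandLoyalty <- StoreType -> EmailOpen -> AdSpend -> PriceTier
  P5: BrandLoyalty <- StoreType -> AdSpend -> PriceTier
  P6: BrandLoyalty <- AdSpend -> PriceTier
Condition 1 (no descendant of BrandLoyalty in the set): holds — descendants of BrandLoyalty are {PriceTier}; none are in {AdSpend, EmailOpen}.
Condition 2 (every backdoor path blocked by {AdSpend, EmailOpen}):
  P1: blocked at chain node EmailOpen ∈ conditioning set.
  P2: blocked at chain node AdSpend ∈ conditioning set.
  P3: blocked at chain node AdSpend ∈ conditioning set.
  P4: blocked at chain node EmailOpen ∈ conditioning set.
  P5: blocked at chain node AdSpend ∈ conditioning set.
  P6: blocked at fork node AdSpend ∈ conditioning set.
{AdSpend, EmailOpen} satisfies the backdoor criterion.

Yes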